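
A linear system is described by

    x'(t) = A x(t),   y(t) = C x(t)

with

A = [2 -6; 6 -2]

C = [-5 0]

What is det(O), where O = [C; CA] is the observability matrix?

-150

CA = [[-10, 30]]
Observability matrix O = [C; CA] = [[-5, 0], [-10, 30]]
det(O) = (-5)·30 - 0·(-10) = -150 - 0 = -150
Since det(O) ≠ 0, rank(O) = 2 and the system is completely observable.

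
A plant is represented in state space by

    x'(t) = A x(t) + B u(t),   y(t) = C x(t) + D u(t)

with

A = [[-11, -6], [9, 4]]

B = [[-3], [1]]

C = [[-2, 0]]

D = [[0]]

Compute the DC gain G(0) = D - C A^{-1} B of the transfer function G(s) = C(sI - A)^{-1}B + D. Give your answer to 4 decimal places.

G(0) = C(-A)^{-1}B + D = -C A^{-1} B + D.
det A = 10, so A^{-1} = (1/10)·adj(A) = [[2/5, 3/5], [-9/10, -11/10]]
A^{-1} B = [-3/5, 8/5]^T
C A^{-1} B = 6/5
G(0) = D - C A^{-1} B = 0 - (6/5) = -6/5 ≈ -1.2000

-1.2000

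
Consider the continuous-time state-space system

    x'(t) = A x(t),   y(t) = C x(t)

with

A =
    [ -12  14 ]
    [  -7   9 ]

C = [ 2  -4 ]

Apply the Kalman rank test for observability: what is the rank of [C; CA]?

CA = [[4, -8]]
Observability matrix O = [C; CA] = [[2, -4], [4, -8]]
Every row of O is a scalar multiple of row 1 = [2, -4] (multipliers 1, 2), so the rows span a one-dimensional space.
O ≠ 0, hence rank(O) = 1.
rank(O) = 1 < n = 2, so the pair (A, C) is not completely observable.

1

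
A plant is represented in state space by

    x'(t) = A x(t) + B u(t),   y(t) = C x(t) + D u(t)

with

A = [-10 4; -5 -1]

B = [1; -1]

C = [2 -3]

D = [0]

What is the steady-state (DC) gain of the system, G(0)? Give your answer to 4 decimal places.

G(0) = C(-A)^{-1}B + D = -C A^{-1} B + D.
det A = 30, so A^{-1} = (1/30)·adj(A) = [[-1/30, -2/15], [1/6, -1/3]]
A^{-1} B = [1/10, 1/2]^T
C A^{-1} B = -13/10
G(0) = D - C A^{-1} B = 0 - (-13/10) = 13/10 ≈ 1.3000

1.3000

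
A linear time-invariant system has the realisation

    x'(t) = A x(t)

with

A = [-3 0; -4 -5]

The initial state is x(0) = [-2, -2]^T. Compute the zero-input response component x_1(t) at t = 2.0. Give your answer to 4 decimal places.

-0.0050

det(sI - A) = s^2 - (tr A)s + det A, with tr A = (-3) + (-5) = -8 and det A = (-3)·(-5) - 0·(-4) = 15 - 0 = 15.
So p(s) = det(sI - A) = s^2 + 8s + 15.
Factor s^2 + 8s + 15: two numbers with sum -8 and product 15 are -3 and -5, so s^2 + 8s + 15 = (s + 3)(s + 5).
Hence p(s) = (s + 3) (s + 5), with roots -5, -3.
The eigenvalues -5, -3 are distinct and real, so A is diagonalisable and x(t) = e^{At} x(0) = V diag(e^{λ_i t}) V^{-1} x(0), where the columns of V are the eigenvectors.
λ = -5: A - (-5)I = [[2, 0], [-4, 0]]. Row 1 gives 2·v1 + 0·v2 = 0, so take v_1 = [0, 1]^T.
λ = -3: A - (-3)I = [[0, 0], [-4, -2]]. Row 2 gives (-4)·v1 + (-2)·v2 = 0, so take v_2 = [-1, 2]^T.
V = [v_1 v_2] = [[0, -1], [1, 2]] has det V = 1, so V^{-1} = adj(V)/det V = [[2, 1], [-1, 0]].
Modal coordinates z(0) = V^{-1} x(0): 2·(-2) + 1·(-2) = -6; (-1)·(-2) + 0·(-2) = 2; so z(0) = [-6, 2]^T.
x_1(t) = Σ_i (v_i)_1 · z_i(0) · e^{λ_i t} (row 1 of V times the modal terms).
x_1(2.0) = 0·(-6)·e^{-5·2.0} + (-1)·2·e^{-3·2.0} = 0·0.000045 + (-2)·0.002479 = -0.0050.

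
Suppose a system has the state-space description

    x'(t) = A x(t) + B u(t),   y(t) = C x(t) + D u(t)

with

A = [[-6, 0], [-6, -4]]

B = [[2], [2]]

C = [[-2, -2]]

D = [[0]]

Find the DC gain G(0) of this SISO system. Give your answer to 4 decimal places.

G(0) = C(-A)^{-1}B + D = -C A^{-1} B + D.
det A = 24, so A^{-1} = (1/24)·adj(A) = [[-1/6, 0], [1/4, -1/4]]
A^{-1} B = [-1/3, 0]^T
C A^{-1} B = 2/3
G(0) = D - C A^{-1} B = 0 - (2/3) = -2/3 ≈ -0.6667

-0.6667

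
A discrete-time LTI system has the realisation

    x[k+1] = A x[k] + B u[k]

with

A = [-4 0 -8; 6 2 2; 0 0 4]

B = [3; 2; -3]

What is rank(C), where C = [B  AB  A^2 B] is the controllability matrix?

2

AB = [[12], [16], [-12]]
A^2B = [[48], [80], [-48]]
Controllability matrix C = [B  AB  A^2B] = [[3, 12, 48], [2, 16, 80], [-3, -12, -48]]
The rows r1, r2, r3 of C are linearly dependent: r1 + r3 = 0 (check each entry), so rank(C) ≤ 2.
The 2×2 minor from rows 1, 2, columns 1, 2 is 3·16 - 12·2 = 48 - 24 = 24 ≠ 0, so rank(C) = 2.
rank(C) = 2 < n = 3, so the pair (A, B) is not completely controllable.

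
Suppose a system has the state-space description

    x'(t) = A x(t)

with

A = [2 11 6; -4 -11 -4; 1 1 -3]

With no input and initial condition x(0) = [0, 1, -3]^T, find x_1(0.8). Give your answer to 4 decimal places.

det(sI - A) = s^3 - (tr A)s^2 + (M11 + M22 + M33)s - det A, where Mii is the 2×2 principal minor of A obtained by deleting row i and column i.
tr A = 2 + (-11) + (-3) = -12; M11 = (-11)·(-3) - (-4)·1 = 33 - (-4) = 37; M22 = 2·(-3) - 6·1 = -6 - 6 = -12; M33 = 2·(-11) - 11·(-4) = -22 - (-44) = 22; sum of minors = 47.
det A = 2·((-11)·(-3) - (-4)·1) - 11·((-4)·(-3) - (-4)·1) + 6·((-4)·1 - (-11)·1) = 2·37 - 11·16 + 6·7 = -60.
So p(s) = det(sI - A) = s^3 + 12s^2 + 47s + 60.
Rational-root test: any integer root divides 60. Testing small divisors, s = -3 works: p(-3) = -27 + 108 + (-141) + 60 = 0, so (s + 3) is a factor.
Dividing, p(s) = (s + 3)(s^2 + 9s + 20).
Factor s^2 + 9s + 20: two numbers with sum -9 and product 20 are -4 and -5, so s^2 + 9s + 20 = (s + 4)(s + 5).
Hence p(s) = (s + 3) (s + 4) (s + 5), with roots -5, -4, -3.
The eigenvalues -5, -4, -3 are distinct and real, so A is diagonalisable and x(t) = e^{At} x(0) = V diag(e^{λ_i t}) V^{-1} x(0), where the columns of V are the eigenvectors.
λ = -5: A - (-5)I = [[7, 11, 6], [-4, -6, -4], [1, 1, 2]]. v must be orthogonal to every row; (row 1) × (row 2) = [-8, 4, 2], so take v_1 = [-4, 2, 1]^T.
λ = -4: A - (-4)I = [[6, 11, 6], [-4, -7, -4], [1, 1, 1]]. v must be orthogonal to every row; (row 1) × (row 2) = [-2, 0, 2], so take v_2 = [1, 0, -1]^T.
λ = -3: A - (-3)I = [[5, 11, 6], [-4, -8, -4], [1, 1, 0]]. v must be orthogonal to every row; (row 1) × (row 2) = [4, -4, 4], so take v_3 = [-1, 1, -1]^T.
V = [v_1 v_2 v_3] = [[-4, 1, -1], [2, 0, 1], [1, -1, -1]] has det V = 1, so V^{-1} = adj(V)/det V = [[1, 2, 1], [3, 5, 2], [-2, -3, -2]].
Modal coordinates z(0) = V^{-1} x(0): 1·0 + 2·1 + 1·(-3) = -1; 3·0 + 5·1 + 2·(-3) = -1; (-2)·0 + (-3)·1 + (-2)·(-3) = 3; so z(0) = [-1, -1, 3]^T.
x_1(t) = Σ_i (v_i)_1 · z_i(0) · e^{λ_i t} (row 1 of V times the modal terms).
x_1(0.8) = (-4)·(-1)·e^{-5·0.8} + 1·(-1)·e^{-4·0.8} + (-1)·3·e^{-3·0.8} = 4·0.018316 + (-1)·0.040762 + (-3)·0.090718 = -0.2397.

-0.2397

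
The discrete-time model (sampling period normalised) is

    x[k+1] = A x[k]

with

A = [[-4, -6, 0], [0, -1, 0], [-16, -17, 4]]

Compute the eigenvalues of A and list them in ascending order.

-4, -1, 4

det(zI - A) = z^3 - (tr A)z^2 + (M11 + M22 + M33)z - det A, where Mii is the 2×2 principal minor of A obtained by deleting row i and column i.
tr A = (-4) + (-1) + 4 = -1; M11 = (-1)·4 - 0·(-17) = -4 - 0 = -4; M22 = (-4)·4 - 0·(-16) = -16 - 0 = -16; M33 = (-4)·(-1) - (-6)·0 = 4 - 0 = 4; sum of minors = -16.
det A = (-4)·((-1)·4 - 0·(-17)) - (-6)·(0·4 - 0·(-16)) + 0·(0·(-17) - (-1)·(-16)) = (-4)·(-4) - (-6)·0 + 0·(-16) = 16.
So p(z) = det(zI - A) = z^3 + z^2 - 16z - 16.
Rational-root test: any integer root divides -16. Testing small divisors, z = -1 works: p(-1) = -1 + 1 + 16 + (-16) = 0, so (z + 1) is a factor.
Dividing, p(z) = (z + 1)(z^2 - 16).
Factor z^2 - 16: two numbers with sum 0 and product -16 are 4 and -4, so z^2 - 16 = (z - 4)(z + 4).
Hence p(z) = (z - 4) (z + 1) (z + 4), with roots -4, -1, 4.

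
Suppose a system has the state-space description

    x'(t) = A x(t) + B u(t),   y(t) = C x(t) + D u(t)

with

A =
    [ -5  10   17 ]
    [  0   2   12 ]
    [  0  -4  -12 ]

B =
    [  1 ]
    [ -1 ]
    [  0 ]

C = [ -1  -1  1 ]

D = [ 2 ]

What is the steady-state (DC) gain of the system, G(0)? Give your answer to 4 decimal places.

2.9000

G(0) = C(-A)^{-1}B + D = -C A^{-1} B + D.
det A = -120, so A^{-1} = (1/-120)·adj(A) = [[-1/5, -13/30, -43/60], [0, -1/2, -1/2], [0, 1/6, 1/12]]
A^{-1} B = [7/30, 1/2, -1/6]^T
C A^{-1} B = -9/10
G(0) = D - C A^{-1} B = 2 - (-9/10) = 29/10 ≈ 2.9000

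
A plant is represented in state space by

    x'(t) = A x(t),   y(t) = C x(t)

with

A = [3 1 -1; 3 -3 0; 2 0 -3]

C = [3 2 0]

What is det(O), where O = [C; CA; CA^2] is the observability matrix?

CA = [[15, -3, -3]]
CA^2 = [[30, 24, -6]]
Observability matrix O = [C; CA; CA^2] = [[3, 2, 0], [15, -3, -3], [30, 24, -6]]
Expanding along the first row, det(O) = 3·((-3)·(-6) - (-3)·24) - 2·(15·(-6) - (-3)·30) + 0·(15·24 - (-3)·30) = 3·90 - 2·0 + 0·450 = 270
Since det(O) ≠ 0, rank(O) = 3 and the system is completely observable.

270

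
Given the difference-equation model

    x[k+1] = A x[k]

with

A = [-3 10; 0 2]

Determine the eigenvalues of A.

det(zI - A) = z^2 - (tr A)z + det A, with tr A = (-3) + 2 = -1 and det A = (-3)·2 - 10·0 = -6 - 0 = -6.
So p(z) = det(zI - A) = z^2 + z - 6.
Factor z^2 + z - 6: two numbers with sum -1 and product -6 are 2 and -3, so z^2 + z - 6 = (z - 2)(z + 3).
Hence p(z) = (z - 2) (z + 3), with roots -3, 2.

-3, 2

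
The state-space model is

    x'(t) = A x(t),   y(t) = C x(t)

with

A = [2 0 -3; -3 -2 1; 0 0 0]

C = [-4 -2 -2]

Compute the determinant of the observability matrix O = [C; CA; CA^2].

-360

CA = [[-2, 4, 10]]
CA^2 = [[-16, -8, 10]]
Observability matrix O = [C; CA; CA^2] = [[-4, -2, -2], [-2, 4, 10], [-16, -8, 10]]
Expanding along the first row, det(O) = (-4)·(4·10 - 10·(-8)) - (-2)·((-2)·10 - 10·(-16)) + (-2)·((-2)·(-8) - 4·(-16)) = (-4)·120 - (-2)·140 + (-2)·80 = -360
Since det(O) ≠ 0, rank(O) = 3 and the system is completely observable.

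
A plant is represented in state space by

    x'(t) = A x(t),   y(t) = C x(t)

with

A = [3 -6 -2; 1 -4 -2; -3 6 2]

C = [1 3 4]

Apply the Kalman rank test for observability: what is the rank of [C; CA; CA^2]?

2

CA = [[-6, 6, 0]]
CA^2 = [[-12, 12, 0]]
Observability matrix O = [C; CA; CA^2] = [[1, 3, 4], [-6, 6, 0], [-12, 12, 0]]
The columns c1, c2, c3 of O are linearly dependent: -c1 - c2 + c3 = 0 (check each entry), so rank(O) ≤ 2.
The 2×2 minor from rows 1, 2, columns 1, 2 is 1·6 - 3·(-6) = 6 - (-18) = 24 ≠ 0, so rank(O) = 2.
rank(O) = 2 < n = 3, so the pair (A, C) is not completely observable.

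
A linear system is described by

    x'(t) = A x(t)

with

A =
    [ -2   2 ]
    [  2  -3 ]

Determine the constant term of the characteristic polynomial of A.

2

For a 2×2 matrix, det(sI - A) = s^2 - (tr A)s + det A.
tr A = -5, det A = 2.
So p(s) = s^2 + 5s + 2.
The constant term is 2.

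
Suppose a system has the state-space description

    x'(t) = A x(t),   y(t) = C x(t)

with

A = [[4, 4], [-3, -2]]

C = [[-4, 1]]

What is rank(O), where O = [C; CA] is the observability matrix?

CA = [[-19, -18]]
Observability matrix O = [C; CA] = [[-4, 1], [-19, -18]]
det(O) = (-4)·(-18) - 1·(-19) = 72 - (-19) = 91 ≠ 0, so rank(O) = 2.
rank(O) = 2 = n, so the pair (A, C) is completely observable.

2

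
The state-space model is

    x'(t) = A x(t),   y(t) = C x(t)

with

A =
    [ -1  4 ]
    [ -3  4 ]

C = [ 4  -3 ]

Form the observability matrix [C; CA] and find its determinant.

31

CA = [[5, 4]]
Observability matrix O = [C; CA] = [[4, -3], [5, 4]]
det(O) = 4·4 - (-3)·5 = 16 - (-15) = 31
Since det(O) ≠ 0, rank(O) = 2 and the system is completely observable.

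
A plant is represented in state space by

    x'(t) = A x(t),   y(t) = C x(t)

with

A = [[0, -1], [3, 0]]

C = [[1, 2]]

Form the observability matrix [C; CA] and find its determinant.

-13

CA = [[6, -1]]
Observability matrix O = [C; CA] = [[1, 2], [6, -1]]
det(O) = 1·(-1) - 2·6 = -1 - 12 = -13
Since det(O) ≠ 0, rank(O) = 2 and the system is completely observable.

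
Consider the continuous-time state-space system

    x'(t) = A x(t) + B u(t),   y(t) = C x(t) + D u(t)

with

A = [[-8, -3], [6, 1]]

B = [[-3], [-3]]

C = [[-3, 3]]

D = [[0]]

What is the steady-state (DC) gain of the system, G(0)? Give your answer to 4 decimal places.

G(0) = C(-A)^{-1}B + D = -C A^{-1} B + D.
det A = 10, so A^{-1} = (1/10)·adj(A) = [[1/10, 3/10], [-3/5, -4/5]]
A^{-1} B = [-6/5, 21/5]^T
C A^{-1} B = 81/5
G(0) = D - C A^{-1} B = 0 - (81/5) = -81/5 ≈ -16.2000

-16.2000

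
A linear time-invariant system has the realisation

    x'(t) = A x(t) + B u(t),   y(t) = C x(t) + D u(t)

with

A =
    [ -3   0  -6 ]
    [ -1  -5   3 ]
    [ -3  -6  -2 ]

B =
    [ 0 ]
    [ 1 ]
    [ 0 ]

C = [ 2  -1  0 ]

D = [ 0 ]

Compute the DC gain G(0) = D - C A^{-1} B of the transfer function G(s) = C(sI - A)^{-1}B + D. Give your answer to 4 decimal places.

2.8000

G(0) = C(-A)^{-1}B + D = -C A^{-1} B + D.
det A = -30, so A^{-1} = (1/-30)·adj(A) = [[-14/15, -6/5, 1], [11/30, 2/5, -1/2], [3/10, 3/5, -1/2]]
A^{-1} B = [-6/5, 2/5, 3/5]^T
C A^{-1} B = -14/5
G(0) = D - C A^{-1} B = 0 - (-14/5) = 14/5 ≈ 2.8000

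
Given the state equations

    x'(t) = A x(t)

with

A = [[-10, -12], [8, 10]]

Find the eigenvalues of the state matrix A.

-2, 2

det(sI - A) = s^2 - (tr A)s + det A, with tr A = (-10) + 10 = 0 and det A = (-10)·10 - (-12)·8 = -100 - (-96) = -4.
So p(s) = det(sI - A) = s^2 - 4.
Factor s^2 - 4: two numbers with sum 0 and product -4 are 2 and -2, so s^2 - 4 = (s - 2)(s + 2).
Hence p(s) = (s - 2) (s + 2), with roots -2, 2.
At least one eigenvalue has non-negative real part, so the system is not asymptotically stable.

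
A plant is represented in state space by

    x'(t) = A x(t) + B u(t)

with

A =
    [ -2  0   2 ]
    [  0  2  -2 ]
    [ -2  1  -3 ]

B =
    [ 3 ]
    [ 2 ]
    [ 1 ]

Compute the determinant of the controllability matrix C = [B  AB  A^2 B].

836

AB = [[-4], [2], [-7]]
A^2B = [[-6], [18], [31]]
Controllability matrix C = [B  AB  A^2B] = [[3, -4, -6], [2, 2, 18], [1, -7, 31]]
Expanding along the first row, det(C) = 3·(2·31 - 18·(-7)) - (-4)·(2·31 - 18·1) + (-6)·(2·(-7) - 2·1) = 3·188 - (-4)·44 + (-6)·(-16) = 836
Since det(C) ≠ 0, rank(C) = 3 and the system is completely controllable.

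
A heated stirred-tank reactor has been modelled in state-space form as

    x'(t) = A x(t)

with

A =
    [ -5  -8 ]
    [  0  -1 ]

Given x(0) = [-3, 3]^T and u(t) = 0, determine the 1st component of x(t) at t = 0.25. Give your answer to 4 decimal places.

det(sI - A) = s^2 - (tr A)s + det A, with tr A = (-5) + (-1) = -6 and det A = (-5)·(-1) - (-8)·0 = 5 - 0 = 5.
So p(s) = det(sI - A) = s^2 + 6s + 5.
Factor s^2 + 6s + 5: two numbers with sum -6 and product 5 are -1 and -5, so s^2 + 6s + 5 = (s + 1)(s + 5).
Hence p(s) = (s + 1) (s + 5), with roots -5, -1.
The eigenvalues -5, -1 are distinct and real, so A is diagonalisable and x(t) = e^{At} x(0) = V diag(e^{λ_i t}) V^{-1} x(0), where the columns of V are the eigenvectors.
λ = -5: A - (-5)I = [[0, -8], [0, 4]]. Row 1 gives 0·v1 + (-8)·v2 = 0, so take v_1 = [1, 0]^T.
λ = -1: A - (-1)I = [[-4, -8], [0, 0]]. Row 1 gives (-4)·v1 + (-8)·v2 = 0, so take v_2 = [-2, 1]^T.
V = [v_1 v_2] = [[1, -2], [0, 1]] has det V = 1, so V^{-1} = adj(V)/det V = [[1, 2], [0, 1]].
Modal coordinates z(0) = V^{-1} x(0): 1·(-3) + 2·3 = 3; 0·(-3) + 1·3 = 3; so z(0) = [3, 3]^T.
x_1(t) = Σ_i (v_i)_1 · z_i(0) · e^{λ_i t} (row 1 of V times the modal terms).
x_1(0.25) = 1·3·e^{-5·0.25} + (-2)·3·e^{-1·0.25} = 3·0.286505 + (-6)·0.778801 = -3.8133.

-3.8133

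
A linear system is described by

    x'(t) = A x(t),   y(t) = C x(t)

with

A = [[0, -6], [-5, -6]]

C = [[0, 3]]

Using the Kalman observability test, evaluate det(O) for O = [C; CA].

45

CA = [[-15, -18]]
Observability matrix O = [C; CA] = [[0, 3], [-15, -18]]
det(O) = 0·(-18) - 3·(-15) = 0 - (-45) = 45
Since det(O) ≠ 0, rank(O) = 2 and the system is completely observable.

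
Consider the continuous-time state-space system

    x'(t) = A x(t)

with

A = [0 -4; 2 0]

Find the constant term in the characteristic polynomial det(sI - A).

For a 2×2 matrix, det(sI - A) = s^2 - (tr A)s + det A.
tr A = 0, det A = 8.
So p(s) = s^2 + 8.
The constant term is 8.

8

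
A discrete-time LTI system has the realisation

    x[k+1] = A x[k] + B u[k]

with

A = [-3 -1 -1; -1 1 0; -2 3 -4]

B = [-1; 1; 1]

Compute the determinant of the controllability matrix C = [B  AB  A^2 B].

8

AB = [[1], [2], [1]]
A^2B = [[-6], [1], [0]]
Controllability matrix C = [B  AB  A^2B] = [[-1, 1, -6], [1, 2, 1], [1, 1, 0]]
Expanding along the first row, det(C) = (-1)·(2·0 - 1·1) - 1·(1·0 - 1·1) + (-6)·(1·1 - 2·1) = (-1)·(-1) - 1·(-1) + (-6)·(-1) = 8
Since det(C) ≠ 0, rank(C) = 3 and the system is completely controllable.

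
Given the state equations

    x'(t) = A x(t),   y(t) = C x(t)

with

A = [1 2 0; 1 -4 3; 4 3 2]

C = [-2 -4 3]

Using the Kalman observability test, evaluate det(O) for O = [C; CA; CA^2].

CA = [[6, 21, -6]]
CA^2 = [[3, -90, 51]]
Observability matrix O = [C; CA; CA^2] = [[-2, -4, 3], [6, 21, -6], [3, -90, 51]]
Expanding along the first row, det(O) = (-2)·(21·51 - (-6)·(-90)) - (-4)·(6·51 - (-6)·3) + 3·(6·(-90) - 21·3) = (-2)·531 - (-4)·324 + 3·(-603) = -1575
Since det(O) ≠ 0, rank(O) = 3 and the system is completely observable.

-1575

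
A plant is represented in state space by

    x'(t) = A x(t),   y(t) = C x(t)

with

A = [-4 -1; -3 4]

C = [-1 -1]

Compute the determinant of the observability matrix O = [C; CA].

CA = [[7, -3]]
Observability matrix O = [C; CA] = [[-1, -1], [7, -3]]
det(O) = (-1)·(-3) - (-1)·7 = 3 - (-7) = 10
Since det(O) ≠ 0, rank(O) = 2 and the system is completely observable.

10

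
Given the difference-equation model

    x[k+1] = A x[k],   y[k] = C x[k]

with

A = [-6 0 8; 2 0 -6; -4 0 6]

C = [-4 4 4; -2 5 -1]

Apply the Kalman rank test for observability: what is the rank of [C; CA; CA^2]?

2

CA = [[16, 0, -32], [26, 0, -52]]
CA^2 = [[32, 0, -64], [52, 0, -104]]
Observability matrix O = [C; CA; CA^2] = [[-4, 4, 4], [-2, 5, -1], [16, 0, -32], [26, 0, -52], [32, 0, -64], [52, 0, -104]]
The columns c1, c2, c3 of O are linearly dependent: 2·c1 + c2 + c3 = 0 (check each entry), so rank(O) ≤ 2.
The 2×2 minor from rows 1, 2, columns 1, 2 is (-4)·5 - 4·(-2) = -20 - (-8) = -12 ≠ 0, so rank(O) = 2.
rank(O) = 2 < n = 3, so the pair (A, C) is not completely observable.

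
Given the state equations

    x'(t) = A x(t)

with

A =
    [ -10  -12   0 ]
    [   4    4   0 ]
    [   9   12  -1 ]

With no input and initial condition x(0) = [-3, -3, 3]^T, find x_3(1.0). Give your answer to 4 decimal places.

det(sI - A) = s^3 - (tr A)s^2 + (M11 + M22 + M33)s - det A, where Mii is the 2×2 principal minor of A obtained by deleting row i and column i.
tr A = (-10) + 4 + (-1) = -7; M11 = 4·(-1) - 0·12 = -4 - 0 = -4; M22 = (-10)·(-1) - 0·9 = 10 - 0 = 10; M33 = (-10)·4 - (-12)·4 = -40 - (-48) = 8; sum of minors = 14.
det A = (-10)·(4·(-1) - 0·12) - (-12)·(4·(-1) - 0·9) + 0·(4·12 - 4·9) = (-10)·(-4) - (-12)·(-4) + 0·12 = -8.
So p(s) = det(sI - A) = s^3 + 7s^2 + 14s + 8.
Rational-root test: any integer root divides 8. Testing small divisors, s = -1 works: p(-1) = -1 + 7 + (-14) + 8 = 0, so (s + 1) is a factor.
Dividing, p(s) = (s + 1)(s^2 + 6s + 8).
Factor s^2 + 6s + 8: two numbers with sum -6 and product 8 are -2 and -4, so s^2 + 6s + 8 = (s + 2)(s + 4).
Hence p(s) = (s + 1) (s + 2) (s + 4), with roots -4, -2, -1.
The eigenvalues -4, -2, -1 are distinct and real, so A is diagonalisable and x(t) = e^{At} x(0) = V diag(e^{λ_i t}) V^{-1} x(0), where the columns of V are the eigenvectors.
λ = -4: A - (-4)I = [[-6, -12, 0], [4, 8, 0], [9, 12, 3]]. v must be orthogonal to every row; (row 1) × (row 3) = [-36, 18, 36], so take v_1 = [-2, 1, 2]^T.
λ = -2: A - (-2)I = [[-8, -12, 0], [4, 6, 0], [9, 12, 1]]. v must be orthogonal to every row; (row 1) × (row 3) = [-12, 8, 12], so take v_2 = [-3, 2, 3]^T.
λ = -1: A - (-1)I = [[-9, -12, 0], [4, 5, 0], [9, 12, 0]]. v must be orthogonal to every row; (row 1) × (row 2) = [0, 0, 3], so take v_3 = [0, 0, 1]^T.
V = [v_1 v_2 v_3] = [[-2, -3, 0], [1, 2, 0], [2, 3, 1]] has det V = -1, so V^{-1} = adj(V)/det V = [[-2, -3, 0], [1, 2, 0], [1, 0, 1]].
Modal coordinates z(0) = V^{-1} x(0): (-2)·(-3) + (-3)·(-3) + 0·3 = 15; 1·(-3) + 2·(-3) + 0·3 = -9; 1·(-3) + 0·(-3) + 1·3 = 0; so z(0) = [15, -9, 0]^T.
x_3(t) = Σ_i (v_i)_3 · z_i(0) · e^{λ_i t} (row 3 of V times the modal terms).
x_3(1.0) = 2·15·e^{-4·1.0} + 3·(-9)·e^{-2·1.0} + 1·0·e^{-1·1.0} = 30·0.018316 + (-27)·0.135335 + 0·0.367879 = -3.1046.

-3.1046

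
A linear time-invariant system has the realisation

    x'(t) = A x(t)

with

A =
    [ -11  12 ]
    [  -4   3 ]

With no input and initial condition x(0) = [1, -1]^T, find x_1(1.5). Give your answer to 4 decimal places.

det(sI - A) = s^2 - (tr A)s + det A, with tr A = (-11) + 3 = -8 and det A = (-11)·3 - 12·(-4) = -33 - (-48) = 15.
So p(s) = det(sI - A) = s^2 + 8s + 15.
Factor s^2 + 8s + 15: two numbers with sum -8 and product 15 are -3 and -5, so s^2 + 8s + 15 = (s + 3)(s + 5).
Hence p(s) = (s + 3) (s + 5), with roots -5, -3.
The eigenvalues -5, -3 are distinct and real, so A is diagonalisable and x(t) = e^{At} x(0) = V diag(e^{λ_i t}) V^{-1} x(0), where the columns of V are the eigenvectors.
λ = -5: A - (-5)I = [[-6, 12], [-4, 8]]. Row 1 gives (-6)·v1 + 12·v2 = 0, so take v_1 = [2, 1]^T.
λ = -3: A - (-3)I = [[-8, 12], [-4, 6]]. Row 1 gives (-8)·v1 + 12·v2 = 0, so take v_2 = [-3, -2]^T.
V = [v_1 v_2] = [[2, -3], [1, -2]] has det V = -1, so V^{-1} = adj(V)/det V = [[2, -3], [1, -2]].
Modal coordinates z(0) = V^{-1} x(0): 2·1 + (-3)·(-1) = 5; 1·1 + (-2)·(-1) = 3; so z(0) = [5, 3]^T.
x_1(t) = Σ_i (v_i)_1 · z_i(0) · e^{λ_i t} (row 1 of V times the modal terms).
x_1(1.5) = 2·5·e^{-5·1.5} + (-3)·3·e^{-3·1.5} = 10·0.000553 + (-9)·0.011109 = -0.0945.

-0.0945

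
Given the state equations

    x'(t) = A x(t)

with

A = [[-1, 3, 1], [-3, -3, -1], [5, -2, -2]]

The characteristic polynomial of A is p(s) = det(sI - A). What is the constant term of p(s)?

16

Expand det(sI - A) for the 3×3 matrix.
p(s) = s^3 + 6s^2 + 13s + 16.
(Check: constant term = det(-A) = (-1)^3 det A = 16; coefficient of s^2 = -tr A = 6.)
The constant term is 16.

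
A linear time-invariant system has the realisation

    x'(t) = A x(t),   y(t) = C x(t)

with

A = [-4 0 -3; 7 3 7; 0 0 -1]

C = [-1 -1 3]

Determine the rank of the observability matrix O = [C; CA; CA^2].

2

CA = [[-3, -3, -7]]
CA^2 = [[-9, -9, -5]]
Observability matrix O = [C; CA; CA^2] = [[-1, -1, 3], [-3, -3, -7], [-9, -9, -5]]
The columns c1, c2, c3 of O are linearly dependent: -c1 + c2 = 0 (check each entry), so rank(O) ≤ 2.
The 2×2 minor from rows 1, 2, columns 1, 3 is (-1)·(-7) - 3·(-3) = 7 - (-9) = 16 ≠ 0, so rank(O) = 2.
rank(O) = 2 < n = 3, so the pair (A, C) is not completely observable.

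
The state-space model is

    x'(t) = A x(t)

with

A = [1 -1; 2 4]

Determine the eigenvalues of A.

2, 3

det(sI - A) = s^2 - (tr A)s + det A, with tr A = 1 + 4 = 5 and det A = 1·4 - (-1)·2 = 4 - (-2) = 6.
So p(s) = det(sI - A) = s^2 - 5s + 6.
Factor s^2 - 5s + 6: two numbers with sum 5 and product 6 are 3 and 2, so s^2 - 5s + 6 = (s - 3)(s - 2).
Hence p(s) = (s - 3) (s - 2), with roots 2, 3.
At least one eigenvalue has non-negative real part, so the system is not asymptotically stable.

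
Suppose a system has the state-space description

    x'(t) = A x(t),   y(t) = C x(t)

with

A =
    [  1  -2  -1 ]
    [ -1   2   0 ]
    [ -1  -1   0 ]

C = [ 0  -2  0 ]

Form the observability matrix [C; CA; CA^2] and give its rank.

3

CA = [[2, -4, 0]]
CA^2 = [[6, -12, -2]]
Observability matrix O = [C; CA; CA^2] = [[0, -2, 0], [2, -4, 0], [6, -12, -2]]
det(O) = 0·((-4)·(-2) - 0·(-12)) - (-2)·(2·(-2) - 0·6) + 0·(2·(-12) - (-4)·6) = 0·8 - (-2)·(-4) + 0·0 = -8 ≠ 0, so rank(O) = 3.
rank(O) = 3 = n, so the pair (A, C) is completely observable.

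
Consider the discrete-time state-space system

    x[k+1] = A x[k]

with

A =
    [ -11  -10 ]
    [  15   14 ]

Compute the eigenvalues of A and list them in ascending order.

det(zI - A) = z^2 - (tr A)z + det A, with tr A = (-11) + 14 = 3 and det A = (-11)·14 - (-10)·15 = -154 - (-150) = -4.
So p(z) = det(zI - A) = z^2 - 3z - 4.
Factor z^2 - 3z - 4: two numbers with sum 3 and product -4 are 4 and -1, so z^2 - 3z - 4 = (z - 4)(z + 1).
Hence p(z) = (z - 4) (z + 1), with roots -1, 4.

-1, 4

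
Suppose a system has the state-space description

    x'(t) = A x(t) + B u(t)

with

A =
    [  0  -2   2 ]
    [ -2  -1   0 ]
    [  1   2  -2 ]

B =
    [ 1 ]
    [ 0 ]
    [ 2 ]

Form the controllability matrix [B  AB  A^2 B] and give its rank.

3

AB = [[4], [-2], [-3]]
A^2B = [[-2], [-6], [6]]
Controllability matrix C = [B  AB  A^2B] = [[1, 4, -2], [0, -2, -6], [2, -3, 6]]
det(C) = 1·((-2)·6 - (-6)·(-3)) - 4·(0·6 - (-6)·2) + (-2)·(0·(-3) - (-2)·2) = 1·(-30) - 4·12 + (-2)·4 = -86 ≠ 0, so rank(C) = 3.
rank(C) = 3 = n, so the pair (A, B) is completely controllable.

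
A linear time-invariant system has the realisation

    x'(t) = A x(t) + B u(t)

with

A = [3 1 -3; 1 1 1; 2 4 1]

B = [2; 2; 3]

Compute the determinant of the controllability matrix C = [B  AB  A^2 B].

AB = [[-1], [7], [15]]
A^2B = [[-41], [21], [41]]
Controllability matrix C = [B  AB  A^2B] = [[2, -1, -41], [2, 7, 21], [3, 15, 41]]
Expanding along the first row, det(C) = 2·(7·41 - 21·15) - (-1)·(2·41 - 21·3) + (-41)·(2·15 - 7·3) = 2·(-28) - (-1)·19 + (-41)·9 = -406
Since det(C) ≠ 0, rank(C) = 3 and the system is completely controllable.

-406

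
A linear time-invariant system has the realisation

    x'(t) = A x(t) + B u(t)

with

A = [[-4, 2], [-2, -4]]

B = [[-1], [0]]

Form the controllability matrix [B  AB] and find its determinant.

-2

AB = [[4], [2]]
Controllability matrix C = [B  AB] = [[-1, 4], [0, 2]]
det(C) = (-1)·2 - 4·0 = -2 - 0 = -2
Since det(C) ≠ 0, rank(C) = 2 and the system is completely controllable.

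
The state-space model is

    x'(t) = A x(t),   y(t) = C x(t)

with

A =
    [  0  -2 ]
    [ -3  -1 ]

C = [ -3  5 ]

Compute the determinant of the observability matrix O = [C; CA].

CA = [[-15, 1]]
Observability matrix O = [C; CA] = [[-3, 5], [-15, 1]]
det(O) = (-3)·1 - 5·(-15) = -3 - (-75) = 72
Since det(O) ≠ 0, rank(O) = 2 and the system is completely observable.

72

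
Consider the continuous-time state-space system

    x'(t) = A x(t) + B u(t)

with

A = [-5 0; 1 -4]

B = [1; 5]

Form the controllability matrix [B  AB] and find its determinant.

6

AB = [[-5], [-19]]
Controllability matrix C = [B  AB] = [[1, -5], [5, -19]]
det(C) = 1·(-19) - (-5)·5 = -19 - (-25) = 6
Since det(C) ≠ 0, rank(C) = 2 and the system is completely controllable.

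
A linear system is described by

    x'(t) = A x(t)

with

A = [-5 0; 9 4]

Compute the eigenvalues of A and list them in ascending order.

-5, 4

det(sI - A) = s^2 - (tr A)s + det A, with tr A = (-5) + 4 = -1 and det A = (-5)·4 - 0·9 = -20 - 0 = -20.
So p(s) = det(sI - A) = s^2 + s - 20.
Factor s^2 + s - 20: two numbers with sum -1 and product -20 are 4 and -5, so s^2 + s - 20 = (s - 4)(s + 5).
Hence p(s) = (s - 4) (s + 5), with roots -5, 4.
At least one eigenvalue has non-negative real part, so the system is not asymptotically stable.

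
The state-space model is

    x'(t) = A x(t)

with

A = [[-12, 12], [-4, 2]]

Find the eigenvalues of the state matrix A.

det(sI - A) = s^2 - (tr A)s + det A, with tr A = (-12) + 2 = -10 and det A = (-12)·2 - 12·(-4) = -24 - (-48) = 24.
So p(s) = det(sI - A) = s^2 + 10s + 24.
Factor s^2 + 10s + 24: two numbers with sum -10 and product 24 are -4 and -6, so s^2 + 10s + 24 = (s + 4)(s + 6).
Hence p(s) = (s + 4) (s + 6), with roots -6, -4.
All eigenvalues have negative real part, so the system is asymptotically stable.

-6, -4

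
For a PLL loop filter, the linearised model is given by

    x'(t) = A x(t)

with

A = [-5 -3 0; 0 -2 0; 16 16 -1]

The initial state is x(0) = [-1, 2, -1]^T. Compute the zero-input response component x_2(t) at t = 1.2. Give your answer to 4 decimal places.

0.1814

det(sI - A) = s^3 - (tr A)s^2 + (M11 + M22 + M33)s - det A, where Mii is the 2×2 principal minor of A obtained by deleting row i and column i.
tr A = (-5) + (-2) + (-1) = -8; M11 = (-2)·(-1) - 0·16 = 2 - 0 = 2; M22 = (-5)·(-1) - 0·16 = 5 - 0 = 5; M33 = (-5)·(-2) - (-3)·0 = 10 - 0 = 10; sum of minors = 17.
det A = (-5)·((-2)·(-1) - 0·16) - (-3)·(0·(-1) - 0·16) + 0·(0·16 - (-2)·16) = (-5)·2 - (-3)·0 + 0·32 = -10.
So p(s) = det(sI - A) = s^3 + 8s^2 + 17s + 10.
Rational-root test: any integer root divides 10. Testing small divisors, s = -1 works: p(-1) = -1 + 8 + (-17) + 10 = 0, so (s + 1) is a factor.
Dividing, p(s) = (s + 1)(s^2 + 7s + 10).
Factor s^2 + 7s + 10: two numbers with sum -7 and product 10 are -2 and -5, so s^2 + 7s + 10 = (s + 2)(s + 5).
Hence p(s) = (s + 1) (s + 2) (s + 5), with roots -5, -2, -1.
The eigenvalues -5, -2, -1 are distinct and real, so A is diagonalisable and x(t) = e^{At} x(0) = V diag(e^{λ_i t}) V^{-1} x(0), where the columns of V are the eigenvectors.
λ = -5: A - (-5)I = [[0, -3, 0], [0, 3, 0], [16, 16, 4]]. v must be orthogonal to every row; (row 1) × (row 3) = [-12, 0, 48], so take v_1 = [1, 0, -4]^T.
λ = -2: A - (-2)I = [[-3, -3, 0], [0, 0, 0], [16, 16, 1]]. v must be orthogonal to every row; (row 1) × (row 3) = [-3, 3, 0], so take v_2 = [-1, 1, 0]^T.
λ = -1: A - (-1)I = [[-4, -3, 0], [0, -1, 0], [16, 16, 0]]. v must be orthogonal to every row; (row 1) × (row 2) = [0, 0, 4], so take v_3 = [0, 0, 1]^T.
V = [v_1 v_2 v_3] = [[1, -1, 0], [0, 1, 0], [-4, 0, 1]] has det V = 1, so V^{-1} = adj(V)/det V = [[1, 1, 0], [0, 1, 0], [4, 4, 1]].
Modal coordinates z(0) = V^{-1} x(0): 1·(-1) + 1·2 + 0·(-1) = 1; 0·(-1) + 1·2 + 0·(-1) = 2; 4·(-1) + 4·2 + 1·(-1) = 3; so z(0) = [1, 2, 3]^T.
x_2(t) = Σ_i (v_i)_2 · z_i(0) · e^{λ_i t} (row 2 of V times the modal terms).
x_2(1.2) = 0·1·e^{-5·1.2} + 1·2·e^{-2·1.2} + 0·3·e^{-1·1.2} = 0·0.002479 + 2·0.090718 + 0·0.301194 = 0.1814.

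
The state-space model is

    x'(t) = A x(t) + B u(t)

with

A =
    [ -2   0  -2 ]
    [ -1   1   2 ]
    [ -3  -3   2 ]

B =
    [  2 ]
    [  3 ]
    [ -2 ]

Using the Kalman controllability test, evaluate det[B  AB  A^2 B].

-3778

AB = [[0], [-3], [-19]]
A^2B = [[38], [-41], [-29]]
Controllability matrix C = [B  AB  A^2B] = [[2, 0, 38], [3, -3, -41], [-2, -19, -29]]
Expanding along the first row, det(C) = 2·((-3)·(-29) - (-41)·(-19)) - 0·(3·(-29) - (-41)·(-2)) + 38·(3·(-19) - (-3)·(-2)) = 2·(-692) - 0·(-169) + 38·(-63) = -3778
Since det(C) ≠ 0, rank(C) = 3 and the system is completely controllable.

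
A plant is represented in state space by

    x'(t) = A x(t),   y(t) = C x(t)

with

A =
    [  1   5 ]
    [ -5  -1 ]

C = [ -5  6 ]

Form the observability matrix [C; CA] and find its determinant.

365

CA = [[-35, -31]]
Observability matrix O = [C; CA] = [[-5, 6], [-35, -31]]
det(O) = (-5)·(-31) - 6·(-35) = 155 - (-210) = 365
Since det(O) ≠ 0, rank(O) = 2 and the system is completely observable.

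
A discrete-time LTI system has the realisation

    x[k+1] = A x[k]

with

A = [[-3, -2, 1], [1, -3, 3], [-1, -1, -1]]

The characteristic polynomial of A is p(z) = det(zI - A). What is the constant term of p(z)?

Expand det(zI - A) for the 3×3 matrix.
p(z) = z^3 + 7z^2 + 21z + 18.
(Check: constant term = det(-A) = (-1)^3 det A = 18; coefficient of z^2 = -tr A = 7.)
The constant term is 18.

18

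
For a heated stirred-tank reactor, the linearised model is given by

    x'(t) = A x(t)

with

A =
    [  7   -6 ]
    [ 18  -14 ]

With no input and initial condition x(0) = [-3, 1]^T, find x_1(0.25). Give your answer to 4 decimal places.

det(sI - A) = s^2 - (tr A)s + det A, with tr A = 7 + (-14) = -7 and det A = 7·(-14) - (-6)·18 = -98 - (-108) = 10.
So p(s) = det(sI - A) = s^2 + 7s + 10.
Factor s^2 + 7s + 10: two numbers with sum -7 and product 10 are -2 and -5, so s^2 + 7s + 10 = (s + 2)(s + 5).
Hence p(s) = (s + 2) (s + 5), with roots -5, -2.
The eigenvalues -5, -2 are distinct and real, so A is diagonalisable and x(t) = e^{At} x(0) = V diag(e^{λ_i t}) V^{-1} x(0), where the columns of V are the eigenvectors.
λ = -5: A - (-5)I = [[12, -6], [18, -9]]. Row 1 gives 12·v1 + (-6)·v2 = 0, so take v_1 = [1, 2]^T.
λ = -2: A - (-2)I = [[9, -6], [18, -12]]. Row 1 gives 9·v1 + (-6)·v2 = 0, so take v_2 = [-2, -3]^T.
V = [v_1 v_2] = [[1, -2], [2, -3]] has det V = 1, so V^{-1} = adj(V)/det V = [[-3, 2], [-2, 1]].
Modal coordinates z(0) = V^{-1} x(0): (-3)·(-3) + 2·1 = 11; (-2)·(-3) + 1·1 = 7; so z(0) = [11, 7]^T.
x_1(t) = Σ_i (v_i)_1 · z_i(0) · e^{λ_i t} (row 1 of V times the modal terms).
x_1(0.25) = 1·11·e^{-5·0.25} + (-2)·7·e^{-2·0.25} = 11·0.286505 + (-14)·0.606531 = -5.3399.

-5.3399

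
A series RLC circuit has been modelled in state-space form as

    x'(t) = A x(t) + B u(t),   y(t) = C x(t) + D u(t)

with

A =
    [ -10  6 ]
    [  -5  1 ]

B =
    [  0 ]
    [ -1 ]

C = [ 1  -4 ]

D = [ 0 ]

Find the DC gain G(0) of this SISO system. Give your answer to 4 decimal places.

1.7000

G(0) = C(-A)^{-1}B + D = -C A^{-1} B + D.
det A = 20, so A^{-1} = (1/20)·adj(A) = [[1/20, -3/10], [1/4, -1/2]]
A^{-1} B = [3/10, 1/2]^T
C A^{-1} B = -17/10
G(0) = D - C A^{-1} B = 0 - (-17/10) = 17/10 ≈ 1.7000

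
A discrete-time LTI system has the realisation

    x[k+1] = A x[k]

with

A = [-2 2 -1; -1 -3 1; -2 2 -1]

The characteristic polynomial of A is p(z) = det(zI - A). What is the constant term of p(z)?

0

Expand det(zI - A) for the 3×3 matrix.
p(z) = z^3 + 6z^2 + 9z.
(Check: constant term = det(-A) = (-1)^3 det A = 0; coefficient of z^2 = -tr A = 6.)
The constant term is 0.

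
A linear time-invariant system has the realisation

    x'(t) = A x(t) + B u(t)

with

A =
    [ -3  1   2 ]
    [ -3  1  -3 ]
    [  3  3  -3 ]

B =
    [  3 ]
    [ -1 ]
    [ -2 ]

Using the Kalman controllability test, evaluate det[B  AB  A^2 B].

1084

AB = [[-14], [-4], [12]]
A^2B = [[62], [2], [-90]]
Controllability matrix C = [B  AB  A^2B] = [[3, -14, 62], [-1, -4, 2], [-2, 12, -90]]
Expanding along the first row, det(C) = 3·((-4)·(-90) - 2·12) - (-14)·((-1)·(-90) - 2·(-2)) + 62·((-1)·12 - (-4)·(-2)) = 3·336 - (-14)·94 + 62·(-20) = 1084
Since det(C) ≠ 0, rank(C) = 3 and the system is completely controllable.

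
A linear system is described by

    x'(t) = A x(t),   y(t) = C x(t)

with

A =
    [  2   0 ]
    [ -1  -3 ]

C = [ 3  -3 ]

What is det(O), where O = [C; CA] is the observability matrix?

CA = [[9, 9]]
Observability matrix O = [C; CA] = [[3, -3], [9, 9]]
det(O) = 3·9 - (-3)·9 = 27 - (-27) = 54
Since det(O) ≠ 0, rank(O) = 2 and the system is completely observable.

54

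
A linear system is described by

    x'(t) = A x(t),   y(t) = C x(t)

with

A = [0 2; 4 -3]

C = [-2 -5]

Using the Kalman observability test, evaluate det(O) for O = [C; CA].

CA = [[-20, 11]]
Observability matrix O = [C; CA] = [[-2, -5], [-20, 11]]
det(O) = (-2)·11 - (-5)·(-20) = -22 - 100 = -122
Since det(O) ≠ 0, rank(O) = 2 and the system is completely observable.

-122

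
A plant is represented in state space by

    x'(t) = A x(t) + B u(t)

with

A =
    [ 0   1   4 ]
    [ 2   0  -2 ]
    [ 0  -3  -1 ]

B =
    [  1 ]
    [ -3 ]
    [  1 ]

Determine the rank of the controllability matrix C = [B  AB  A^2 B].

AB = [[1], [0], [8]]
A^2B = [[32], [-14], [-8]]
Controllability matrix C = [B  AB  A^2B] = [[1, 1, 32], [-3, 0, -14], [1, 8, -8]]
det(C) = 1·(0·(-8) - (-14)·8) - 1·((-3)·(-8) - (-14)·1) + 32·((-3)·8 - 0·1) = 1·112 - 1·38 + 32·(-24) = -694 ≠ 0, so rank(C) = 3.
rank(C) = 3 = n, so the pair (A, B) is completely controllable.

3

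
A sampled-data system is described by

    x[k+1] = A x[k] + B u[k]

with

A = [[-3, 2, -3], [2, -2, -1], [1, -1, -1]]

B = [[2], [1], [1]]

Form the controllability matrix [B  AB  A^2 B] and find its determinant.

AB = [[-7], [1], [0]]
A^2B = [[23], [-16], [-8]]
Controllability matrix C = [B  AB  A^2B] = [[2, -7, 23], [1, 1, -16], [1, 0, -8]]
Expanding along the first row, det(C) = 2·(1·(-8) - (-16)·0) - (-7)·(1·(-8) - (-16)·1) + 23·(1·0 - 1·1) = 2·(-8) - (-7)·8 + 23·(-1) = 17
Since det(C) ≠ 0, rank(C) = 3 and the system is completely controllable.

17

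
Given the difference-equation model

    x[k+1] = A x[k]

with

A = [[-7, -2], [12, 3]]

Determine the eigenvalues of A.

det(zI - A) = z^2 - (tr A)z + det A, with tr A = (-7) + 3 = -4 and det A = (-7)·3 - (-2)·12 = -21 - (-24) = 3.
So p(z) = det(zI - A) = z^2 + 4z + 3.
Factor z^2 + 4z + 3: two numbers with sum -4 and product 3 are -1 and -3, so z^2 + 4z + 3 = (z + 1)(z + 3).
Hence p(z) = (z + 1) (z + 3), with roots -3, -1.

-3, -1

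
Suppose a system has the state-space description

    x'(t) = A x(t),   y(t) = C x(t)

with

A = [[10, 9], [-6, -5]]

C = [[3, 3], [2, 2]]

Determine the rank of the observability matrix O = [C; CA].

CA = [[12, 12], [8, 8]]
Observability matrix O = [C; CA] = [[3, 3], [2, 2], [12, 12], [8, 8]]
Every row of O is a scalar multiple of row 1 = [3, 3] (multipliers 1, 2/3, 4, 8/3), so the rows span a one-dimensional space.
O ≠ 0, hence rank(O) = 1.
rank(O) = 1 < n = 2, so the pair (A, C) is not completely observable.

1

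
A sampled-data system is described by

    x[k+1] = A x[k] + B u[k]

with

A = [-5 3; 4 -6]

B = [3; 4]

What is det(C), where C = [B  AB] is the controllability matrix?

-24

AB = [[-3], [-12]]
Controllability matrix C = [B  AB] = [[3, -3], [4, -12]]
det(C) = 3·(-12) - (-3)·4 = -36 - (-12) = -24
Since det(C) ≠ 0, rank(C) = 2 and the system is completely controllable.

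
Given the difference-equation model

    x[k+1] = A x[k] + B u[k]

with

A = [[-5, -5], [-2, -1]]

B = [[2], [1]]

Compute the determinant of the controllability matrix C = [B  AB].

5

AB = [[-15], [-5]]
Controllability matrix C = [B  AB] = [[2, -15], [1, -5]]
det(C) = 2·(-5) - (-15)·1 = -10 - (-15) = 5
Since det(C) ≠ 0, rank(C) = 2 and the system is completely controllable.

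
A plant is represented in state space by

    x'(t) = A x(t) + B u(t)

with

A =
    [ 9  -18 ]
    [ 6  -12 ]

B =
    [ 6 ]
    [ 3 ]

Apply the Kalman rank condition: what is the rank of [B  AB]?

1

AB = [[0], [0]]
Controllability matrix C = [B  AB] = [[6, 0], [3, 0]]
Every column of C is a scalar multiple of column 1 = [6, 3] (multipliers 1, 0), so the columns span a one-dimensional space.
C ≠ 0, hence rank(C) = 1.
rank(C) = 1 < n = 2, so the pair (A, B) is not completely controllable.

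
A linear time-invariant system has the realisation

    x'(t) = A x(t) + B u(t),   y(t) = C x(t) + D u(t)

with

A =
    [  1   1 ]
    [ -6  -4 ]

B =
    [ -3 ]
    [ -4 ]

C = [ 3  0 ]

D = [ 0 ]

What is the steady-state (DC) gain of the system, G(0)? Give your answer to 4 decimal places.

-24.0000

G(0) = C(-A)^{-1}B + D = -C A^{-1} B + D.
det A = 2, so A^{-1} = (1/2)·adj(A) = [[-2, -1/2], [3, 1/2]]
A^{-1} B = [8, -11]^T
C A^{-1} B = 24
G(0) = D - C A^{-1} B = 0 - (24) = -24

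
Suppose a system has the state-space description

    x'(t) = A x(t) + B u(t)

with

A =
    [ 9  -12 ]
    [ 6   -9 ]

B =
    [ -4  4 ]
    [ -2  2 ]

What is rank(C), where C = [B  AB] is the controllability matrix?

AB = [[-12, 12], [-6, 6]]
Controllability matrix C = [B  AB] = [[-4, 4, -12, 12], [-2, 2, -6, 6]]
Every column of C is a scalar multiple of column 1 = [-4, -2] (multipliers 1, -1, 3, -3), so the columns span a one-dimensional space.
C ≠ 0, hence rank(C) = 1.
rank(C) = 1 < n = 2, so the pair (A, B) is not completely controllable.

1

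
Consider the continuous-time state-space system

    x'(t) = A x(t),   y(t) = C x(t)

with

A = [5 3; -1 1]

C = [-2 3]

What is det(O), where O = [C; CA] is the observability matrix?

CA = [[-13, -3]]
Observability matrix O = [C; CA] = [[-2, 3], [-13, -3]]
det(O) = (-2)·(-3) - 3·(-13) = 6 - (-39) = 45
Since det(O) ≠ 0, rank(O) = 2 and the system is completely observable.

45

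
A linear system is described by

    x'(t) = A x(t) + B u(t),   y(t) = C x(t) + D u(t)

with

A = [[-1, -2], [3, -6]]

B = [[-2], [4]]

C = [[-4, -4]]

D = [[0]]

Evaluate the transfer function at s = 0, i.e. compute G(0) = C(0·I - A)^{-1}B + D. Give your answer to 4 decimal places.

7.3333

G(0) = C(-A)^{-1}B + D = -C A^{-1} B + D.
det A = 12, so A^{-1} = (1/12)·adj(A) = [[-1/2, 1/6], [-1/4, -1/12]]
A^{-1} B = [5/3, 1/6]^T
C A^{-1} B = -22/3
G(0) = D - C A^{-1} B = 0 - (-22/3) = 22/3 ≈ 7.3333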